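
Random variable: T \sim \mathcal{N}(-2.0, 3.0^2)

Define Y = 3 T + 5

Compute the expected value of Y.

For Y = 3T + 5:
E[Y] = 3 * E[T] + 5
E[T] = -2.0 = -2
E[Y] = 3 * (-2) + 5 = -1

-1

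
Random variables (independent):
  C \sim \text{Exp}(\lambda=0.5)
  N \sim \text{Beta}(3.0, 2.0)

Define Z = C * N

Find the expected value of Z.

For independent RVs: E[XY] = E[X]*E[Y]
E[C] = 2
E[N] = 0.6
E[Z] = 2 * 0.6 = 1.2

1.2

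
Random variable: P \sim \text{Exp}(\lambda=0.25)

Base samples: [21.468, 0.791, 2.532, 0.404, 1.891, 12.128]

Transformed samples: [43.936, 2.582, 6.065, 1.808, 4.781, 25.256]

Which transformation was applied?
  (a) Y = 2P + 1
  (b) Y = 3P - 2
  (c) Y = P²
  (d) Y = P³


Checking option (a) Y = 2P + 1:
  P = 21.468 -> Y = 43.936 ✓
  P = 0.791 -> Y = 2.582 ✓
  P = 2.532 -> Y = 6.065 ✓
All samples match this transformation.

(a) 2P + 1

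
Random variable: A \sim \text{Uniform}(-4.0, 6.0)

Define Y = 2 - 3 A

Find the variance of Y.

For Y = aA + b: Var(Y) = a² * Var(A)
Var(A) = (6 + 4)^2/12 = 8.3333333
Var(Y) = (-3)² * 8.3333333 = 9 * 8.3333333 = 75

75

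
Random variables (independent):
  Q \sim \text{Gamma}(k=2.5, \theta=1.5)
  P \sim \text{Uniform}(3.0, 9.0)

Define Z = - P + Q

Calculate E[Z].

E[Z] = 1*E[Q] - 1*E[P]
E[Q] = 3.75
E[P] = 6
E[Z] = 1*3.75 - 1*6 = -2.25

-2.25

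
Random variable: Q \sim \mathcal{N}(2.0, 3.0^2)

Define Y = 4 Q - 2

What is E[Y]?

For Y = 4Q - 2:
E[Y] = 4 * E[Q] - 2
E[Q] = 2.0 = 2
E[Y] = 4 * 2 - 2 = 6

6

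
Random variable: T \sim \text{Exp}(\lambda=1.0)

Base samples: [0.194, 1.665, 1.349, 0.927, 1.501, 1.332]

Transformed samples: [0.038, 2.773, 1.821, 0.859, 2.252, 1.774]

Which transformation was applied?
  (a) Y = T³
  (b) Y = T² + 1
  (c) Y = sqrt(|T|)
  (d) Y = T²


Checking option (d) Y = T²:
  T = 0.194 -> Y = 0.038 ✓
  T = 1.665 -> Y = 2.773 ✓
  T = 1.349 -> Y = 1.821 ✓
All samples match this transformation.

(d) T²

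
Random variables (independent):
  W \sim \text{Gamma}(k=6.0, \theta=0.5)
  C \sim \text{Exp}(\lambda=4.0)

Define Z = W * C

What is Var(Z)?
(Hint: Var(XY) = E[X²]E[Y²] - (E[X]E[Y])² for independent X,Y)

Var(XY) = E[X²]E[Y²] - (E[X]E[Y])²
E[W] = 3, Var(W) = 1.5
E[C] = 0.25, Var(C) = 0.0625
E[W²] = 1.5 + 3² = 10.5
E[C²] = 0.0625 + 0.25² = 0.125
Var(Z) = 10.5*0.125 - (3*0.25)²
= 1.3125 - 0.5625 = 0.75

0.75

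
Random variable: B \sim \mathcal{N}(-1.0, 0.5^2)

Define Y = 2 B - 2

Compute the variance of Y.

For Y = aB + b: Var(Y) = a² * Var(B)
Var(B) = 0.5^2 = 0.25
Var(Y) = 2² * 0.25 = 4 * 0.25 = 1

1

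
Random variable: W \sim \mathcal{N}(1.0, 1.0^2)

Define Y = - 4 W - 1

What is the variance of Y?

For Y = aW + b: Var(Y) = a² * Var(W)
Var(W) = 1.0^2 = 1
Var(Y) = (-4)² * 1 = 16 * 1 = 16

16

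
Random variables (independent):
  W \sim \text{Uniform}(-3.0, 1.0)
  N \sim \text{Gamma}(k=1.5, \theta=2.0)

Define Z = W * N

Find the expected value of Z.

For independent RVs: E[XY] = E[X]*E[Y]
E[W] = -1
E[N] = 3
E[Z] = -1 * 3 = -3

-3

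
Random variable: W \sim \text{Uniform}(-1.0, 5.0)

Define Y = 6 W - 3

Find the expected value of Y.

For Y = 6W - 3:
E[Y] = 6 * E[W] - 3
E[W] = (-1 + 5)/2 = 2
E[Y] = 6 * 2 - 3 = 9

9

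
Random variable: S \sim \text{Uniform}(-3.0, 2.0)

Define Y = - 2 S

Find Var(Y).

For Y = aS + b: Var(Y) = a² * Var(S)
Var(S) = (2 + 3)^2/12 = 2.0833333
Var(Y) = (-2)² * 2.0833333 = 4 * 2.0833333 = 8.3333333

8.3333333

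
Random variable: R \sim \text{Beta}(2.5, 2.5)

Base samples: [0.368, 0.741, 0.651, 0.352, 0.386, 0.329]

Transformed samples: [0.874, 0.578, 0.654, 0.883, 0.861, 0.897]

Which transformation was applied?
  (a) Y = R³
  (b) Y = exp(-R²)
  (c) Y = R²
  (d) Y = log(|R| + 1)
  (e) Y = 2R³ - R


Checking option (b) Y = exp(-R²):
  R = 0.368 -> Y = 0.874 ✓
  R = 0.741 -> Y = 0.578 ✓
  R = 0.651 -> Y = 0.654 ✓
All samples match this transformation.

(b) exp(-R²)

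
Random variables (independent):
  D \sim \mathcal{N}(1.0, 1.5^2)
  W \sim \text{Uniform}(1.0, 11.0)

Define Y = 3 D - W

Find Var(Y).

For independent RVs: Var(aX + bY) = a²Var(X) + b²Var(Y)
Var(D) = 2.25
Var(W) = 8.3333333
Var(Y) = 3²*2.25 + (-1)²*8.3333333
= 9*2.25 + 1*8.3333333 = 28.583333

28.583333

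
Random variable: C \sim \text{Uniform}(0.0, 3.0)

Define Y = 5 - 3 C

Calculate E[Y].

For Y = -3C + 5:
E[Y] = -3 * E[C] + 5
E[C] = (0 + 3)/2 = 1.5
E[Y] = -3 * 1.5 + 5 = 0.5

0.5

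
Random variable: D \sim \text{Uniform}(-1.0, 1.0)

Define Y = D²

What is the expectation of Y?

E[D²] = Var(D) + (E[D])² = 0.33333333 + 0 = 0.33333333

0.33333333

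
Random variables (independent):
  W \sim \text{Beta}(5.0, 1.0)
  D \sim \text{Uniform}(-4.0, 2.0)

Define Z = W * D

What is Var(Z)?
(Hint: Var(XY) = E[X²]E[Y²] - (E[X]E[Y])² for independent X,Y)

Var(XY) = E[X²]E[Y²] - (E[X]E[Y])²
E[W] = 0.83333333, Var(W) = 0.01984127
E[D] = -1, Var(D) = 3
E[W²] = 0.01984127 + 0.83333333² = 0.71428571
E[D²] = 3 + (-1)² = 4
Var(Z) = 0.71428571*4 - (0.83333333*(-1))²
= 2.8571429 - 0.69444444 = 2.1626984

2.1626984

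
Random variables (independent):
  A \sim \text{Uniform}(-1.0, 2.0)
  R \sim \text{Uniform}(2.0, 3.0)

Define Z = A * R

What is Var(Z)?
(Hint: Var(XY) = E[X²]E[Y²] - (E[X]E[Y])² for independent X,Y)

Var(XY) = E[X²]E[Y²] - (E[X]E[Y])²
E[A] = 0.5, Var(A) = 0.75
E[R] = 2.5, Var(R) = 0.083333333
E[A²] = 0.75 + 0.5² = 1
E[R²] = 0.083333333 + 2.5² = 6.3333333
Var(Z) = 1*6.3333333 - (0.5*2.5)²
= 6.3333333 - 1.5625 = 4.7708333

4.7708333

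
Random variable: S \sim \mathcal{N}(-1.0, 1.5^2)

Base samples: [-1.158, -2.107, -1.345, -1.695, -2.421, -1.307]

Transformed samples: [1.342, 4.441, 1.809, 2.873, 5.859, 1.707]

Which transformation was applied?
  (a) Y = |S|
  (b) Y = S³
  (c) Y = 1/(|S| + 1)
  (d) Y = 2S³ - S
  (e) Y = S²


Checking option (e) Y = S²:
  S = -1.158 -> Y = 1.342 ✓
  S = -2.107 -> Y = 4.441 ✓
  S = -1.345 -> Y = 1.809 ✓
All samples match this transformation.

(e) S²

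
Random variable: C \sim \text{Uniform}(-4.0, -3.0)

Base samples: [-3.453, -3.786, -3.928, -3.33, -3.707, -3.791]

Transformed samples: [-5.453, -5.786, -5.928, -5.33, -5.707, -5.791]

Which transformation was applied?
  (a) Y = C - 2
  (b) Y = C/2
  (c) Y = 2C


Checking option (a) Y = C - 2:
  C = -3.453 -> Y = -5.453 ✓
  C = -3.786 -> Y = -5.786 ✓
  C = -3.928 -> Y = -5.928 ✓
All samples match this transformation.

(a) C - 2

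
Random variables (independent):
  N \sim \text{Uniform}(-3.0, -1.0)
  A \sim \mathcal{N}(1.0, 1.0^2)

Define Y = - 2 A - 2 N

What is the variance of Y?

For independent RVs: Var(aX + bY) = a²Var(X) + b²Var(Y)
Var(N) = 0.33333333
Var(A) = 1
Var(Y) = (-2)²*0.33333333 + (-2)²*1
= 4*0.33333333 + 4*1 = 5.3333333

5.3333333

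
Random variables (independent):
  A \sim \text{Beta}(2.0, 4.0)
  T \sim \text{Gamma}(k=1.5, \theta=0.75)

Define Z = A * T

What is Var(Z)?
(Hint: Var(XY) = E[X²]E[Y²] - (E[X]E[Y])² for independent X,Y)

Var(XY) = E[X²]E[Y²] - (E[X]E[Y])²
E[A] = 0.33333333, Var(A) = 0.031746032
E[T] = 1.125, Var(T) = 0.84375
E[A²] = 0.031746032 + 0.33333333² = 0.14285714
E[T²] = 0.84375 + 1.125² = 2.109375
Var(Z) = 0.14285714*2.109375 - (0.33333333*1.125)²
= 0.30133929 - 0.140625 = 0.16071429

0.16071429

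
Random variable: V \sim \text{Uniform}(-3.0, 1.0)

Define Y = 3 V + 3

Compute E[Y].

For Y = 3V + 3:
E[Y] = 3 * E[V] + 3
E[V] = (-3 + 1)/2 = -1
E[Y] = 3 * (-1) + 3 = 0

0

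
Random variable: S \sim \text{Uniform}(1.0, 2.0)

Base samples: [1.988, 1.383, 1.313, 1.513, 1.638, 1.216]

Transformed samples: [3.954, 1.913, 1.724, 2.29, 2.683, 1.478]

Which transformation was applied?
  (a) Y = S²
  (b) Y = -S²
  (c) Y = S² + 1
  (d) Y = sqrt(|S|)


Checking option (a) Y = S²:
  S = 1.988 -> Y = 3.954 ✓
  S = 1.383 -> Y = 1.913 ✓
  S = 1.313 -> Y = 1.724 ✓
All samples match this transformation.

(a) S²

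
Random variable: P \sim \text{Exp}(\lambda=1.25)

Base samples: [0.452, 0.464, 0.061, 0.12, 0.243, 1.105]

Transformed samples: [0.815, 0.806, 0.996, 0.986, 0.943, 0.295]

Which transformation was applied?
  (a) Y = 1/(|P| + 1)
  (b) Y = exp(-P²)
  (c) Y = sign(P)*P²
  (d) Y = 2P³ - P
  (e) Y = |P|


Checking option (b) Y = exp(-P²):
  P = 0.452 -> Y = 0.815 ✓
  P = 0.464 -> Y = 0.806 ✓
  P = 0.061 -> Y = 0.996 ✓
All samples match this transformation.

(b) exp(-P²)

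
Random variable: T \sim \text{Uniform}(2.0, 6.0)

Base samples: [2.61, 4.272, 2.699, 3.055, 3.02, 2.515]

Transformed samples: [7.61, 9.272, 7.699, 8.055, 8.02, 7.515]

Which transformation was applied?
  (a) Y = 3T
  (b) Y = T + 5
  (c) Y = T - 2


Checking option (b) Y = T + 5:
  T = 2.61 -> Y = 7.61 ✓
  T = 4.272 -> Y = 9.272 ✓
  T = 2.699 -> Y = 7.699 ✓
All samples match this transformation.

(b) T + 5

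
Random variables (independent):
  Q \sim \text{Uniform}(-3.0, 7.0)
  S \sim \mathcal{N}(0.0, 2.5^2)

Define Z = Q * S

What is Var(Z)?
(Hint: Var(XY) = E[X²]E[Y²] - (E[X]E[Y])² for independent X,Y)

Var(XY) = E[X²]E[Y²] - (E[X]E[Y])²
E[Q] = 2, Var(Q) = 8.3333333
E[S] = 0, Var(S) = 6.25
E[Q²] = 8.3333333 + 2² = 12.333333
E[S²] = 6.25 + 0² = 6.25
Var(Z) = 12.333333*6.25 - (2*0)²
= 77.083333 - 0 = 77.083333

77.083333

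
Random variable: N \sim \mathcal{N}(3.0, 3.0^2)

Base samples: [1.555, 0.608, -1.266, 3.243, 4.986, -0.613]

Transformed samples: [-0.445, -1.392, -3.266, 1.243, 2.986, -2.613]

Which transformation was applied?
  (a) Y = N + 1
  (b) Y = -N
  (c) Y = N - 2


Checking option (c) Y = N - 2:
  N = 1.555 -> Y = -0.445 ✓
  N = 0.608 -> Y = -1.392 ✓
  N = -1.266 -> Y = -3.266 ✓
All samples match this transformation.

(c) N - 2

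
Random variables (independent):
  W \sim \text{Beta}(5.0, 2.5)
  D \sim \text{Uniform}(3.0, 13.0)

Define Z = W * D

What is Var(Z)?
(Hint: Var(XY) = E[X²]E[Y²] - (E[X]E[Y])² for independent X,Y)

Var(XY) = E[X²]E[Y²] - (E[X]E[Y])²
E[W] = 0.66666667, Var(W) = 0.026143791
E[D] = 8, Var(D) = 8.3333333
E[W²] = 0.026143791 + 0.66666667² = 0.47058824
E[D²] = 8.3333333 + 8² = 72.333333
Var(Z) = 0.47058824*72.333333 - (0.66666667*8)²
= 34.039216 - 28.444444 = 5.5947712

5.5947712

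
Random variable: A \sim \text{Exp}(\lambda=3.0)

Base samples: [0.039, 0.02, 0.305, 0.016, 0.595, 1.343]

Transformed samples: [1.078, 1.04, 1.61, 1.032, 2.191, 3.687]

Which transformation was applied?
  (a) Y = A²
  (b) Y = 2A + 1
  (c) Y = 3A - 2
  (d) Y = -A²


Checking option (b) Y = 2A + 1:
  A = 0.039 -> Y = 1.078 ✓
  A = 0.02 -> Y = 1.04 ✓
  A = 0.305 -> Y = 1.61 ✓
All samples match this transformation.

(b) 2A + 1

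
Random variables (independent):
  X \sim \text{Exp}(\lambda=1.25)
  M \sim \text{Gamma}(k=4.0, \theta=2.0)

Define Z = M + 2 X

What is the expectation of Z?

E[Z] = 2*E[X] + 1*E[M]
E[X] = 0.8
E[M] = 8
E[Z] = 2*0.8 + 1*8 = 9.6

9.6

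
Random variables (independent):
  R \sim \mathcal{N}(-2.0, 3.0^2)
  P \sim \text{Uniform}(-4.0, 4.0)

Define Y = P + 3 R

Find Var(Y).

For independent RVs: Var(aX + bY) = a²Var(X) + b²Var(Y)
Var(R) = 9
Var(P) = 5.3333333
Var(Y) = 3²*9 + 1²*5.3333333
= 9*9 + 1*5.3333333 = 86.333333

86.333333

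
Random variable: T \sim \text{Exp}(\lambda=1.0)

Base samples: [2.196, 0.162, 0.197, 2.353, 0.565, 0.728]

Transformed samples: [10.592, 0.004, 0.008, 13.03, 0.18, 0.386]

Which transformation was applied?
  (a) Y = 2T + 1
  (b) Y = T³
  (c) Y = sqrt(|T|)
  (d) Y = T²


Checking option (b) Y = T³:
  T = 2.196 -> Y = 10.592 ✓
  T = 0.162 -> Y = 0.004 ✓
  T = 0.197 -> Y = 0.008 ✓
All samples match this transformation.

(b) T³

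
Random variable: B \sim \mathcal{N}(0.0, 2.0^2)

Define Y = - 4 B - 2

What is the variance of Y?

For Y = aB + b: Var(Y) = a² * Var(B)
Var(B) = 2.0^2 = 4
Var(Y) = (-4)² * 4 = 16 * 4 = 64

64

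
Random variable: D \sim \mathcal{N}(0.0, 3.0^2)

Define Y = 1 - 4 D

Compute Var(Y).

For Y = aD + b: Var(Y) = a² * Var(D)
Var(D) = 3.0^2 = 9
Var(Y) = (-4)² * 9 = 16 * 9 = 144

144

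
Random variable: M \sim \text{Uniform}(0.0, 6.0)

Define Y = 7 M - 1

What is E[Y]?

For Y = 7M - 1:
E[Y] = 7 * E[M] - 1
E[M] = (0 + 6)/2 = 3
E[Y] = 7 * 3 - 1 = 20

20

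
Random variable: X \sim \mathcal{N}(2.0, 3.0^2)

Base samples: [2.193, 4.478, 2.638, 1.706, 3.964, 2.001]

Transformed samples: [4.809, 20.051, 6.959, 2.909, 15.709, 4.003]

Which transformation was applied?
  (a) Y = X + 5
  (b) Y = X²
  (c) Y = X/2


Checking option (b) Y = X²:
  X = 2.193 -> Y = 4.809 ✓
  X = 4.478 -> Y = 20.051 ✓
  X = 2.638 -> Y = 6.959 ✓
All samples match this transformation.

(b) X²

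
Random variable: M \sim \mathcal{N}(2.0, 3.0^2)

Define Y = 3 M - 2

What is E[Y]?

For Y = 3M - 2:
E[Y] = 3 * E[M] - 2
E[M] = 2.0 = 2
E[Y] = 3 * 2 - 2 = 4

4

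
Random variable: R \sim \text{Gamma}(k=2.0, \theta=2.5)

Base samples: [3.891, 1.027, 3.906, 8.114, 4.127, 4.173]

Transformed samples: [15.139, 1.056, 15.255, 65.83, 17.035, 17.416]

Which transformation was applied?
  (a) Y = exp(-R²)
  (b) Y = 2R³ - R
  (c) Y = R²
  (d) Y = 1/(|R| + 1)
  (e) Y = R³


Checking option (c) Y = R²:
  R = 3.891 -> Y = 15.139 ✓
  R = 1.027 -> Y = 1.056 ✓
  R = 3.906 -> Y = 15.255 ✓
All samples match this transformation.

(c) R²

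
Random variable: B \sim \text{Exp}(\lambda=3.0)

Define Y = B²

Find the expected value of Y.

E[B²] = Var(B) + (E[B])² = 0.11111111 + 0.11111111 = 0.22222222

0.22222222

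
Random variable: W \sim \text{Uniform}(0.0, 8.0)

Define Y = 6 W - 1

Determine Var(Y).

For Y = aW + b: Var(Y) = a² * Var(W)
Var(W) = (8 - 0)^2/12 = 5.3333333
Var(Y) = 6² * 5.3333333 = 36 * 5.3333333 = 192

192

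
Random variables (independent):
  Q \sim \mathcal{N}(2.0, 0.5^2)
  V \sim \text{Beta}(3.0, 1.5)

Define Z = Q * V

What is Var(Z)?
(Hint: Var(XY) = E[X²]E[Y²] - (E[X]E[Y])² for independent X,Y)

Var(XY) = E[X²]E[Y²] - (E[X]E[Y])²
E[Q] = 2, Var(Q) = 0.25
E[V] = 0.66666667, Var(V) = 0.04040404
E[Q²] = 0.25 + 2² = 4.25
E[V²] = 0.04040404 + 0.66666667² = 0.48484848
Var(Z) = 4.25*0.48484848 - (2*0.66666667)²
= 2.0606061 - 1.7777778 = 0.28282828

0.28282828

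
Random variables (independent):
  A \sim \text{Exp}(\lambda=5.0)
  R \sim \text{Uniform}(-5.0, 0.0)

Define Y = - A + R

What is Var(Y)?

For independent RVs: Var(aX + bY) = a²Var(X) + b²Var(Y)
Var(A) = 0.04
Var(R) = 2.0833333
Var(Y) = (-1)²*0.04 + 1²*2.0833333
= 1*0.04 + 1*2.0833333 = 2.1233333

2.1233333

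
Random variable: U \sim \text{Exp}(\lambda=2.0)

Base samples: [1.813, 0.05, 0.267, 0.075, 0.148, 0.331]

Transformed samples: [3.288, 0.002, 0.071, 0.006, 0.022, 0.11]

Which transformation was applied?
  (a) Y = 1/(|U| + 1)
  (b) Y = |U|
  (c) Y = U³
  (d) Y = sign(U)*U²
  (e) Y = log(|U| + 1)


Checking option (d) Y = sign(U)*U²:
  U = 1.813 -> Y = 3.288 ✓
  U = 0.05 -> Y = 0.002 ✓
  U = 0.267 -> Y = 0.071 ✓
All samples match this transformation.

(d) sign(U)*U²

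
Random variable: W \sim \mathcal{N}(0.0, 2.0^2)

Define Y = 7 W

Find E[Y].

For Y = 7W:
E[Y] = 7 * E[W]
E[W] = 0.0 = 0
E[Y] = 7 * 0 = 0

0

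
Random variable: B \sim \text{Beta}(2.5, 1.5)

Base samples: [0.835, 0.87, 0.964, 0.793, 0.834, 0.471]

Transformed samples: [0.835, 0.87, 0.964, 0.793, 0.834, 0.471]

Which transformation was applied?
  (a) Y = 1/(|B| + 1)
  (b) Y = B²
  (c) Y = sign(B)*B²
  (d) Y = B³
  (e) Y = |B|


Checking option (e) Y = |B|:
  B = 0.835 -> Y = 0.835 ✓
  B = 0.87 -> Y = 0.87 ✓
  B = 0.964 -> Y = 0.964 ✓
All samples match this transformation.

(e) |B|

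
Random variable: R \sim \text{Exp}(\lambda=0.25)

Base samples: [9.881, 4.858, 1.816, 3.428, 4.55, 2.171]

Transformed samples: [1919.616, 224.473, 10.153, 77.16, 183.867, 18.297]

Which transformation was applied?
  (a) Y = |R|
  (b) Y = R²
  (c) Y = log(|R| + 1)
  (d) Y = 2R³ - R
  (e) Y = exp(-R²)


Checking option (d) Y = 2R³ - R:
  R = 9.881 -> Y = 1919.616 ✓
  R = 4.858 -> Y = 224.473 ✓
  R = 1.816 -> Y = 10.153 ✓
All samples match this transformation.

(d) 2R³ - R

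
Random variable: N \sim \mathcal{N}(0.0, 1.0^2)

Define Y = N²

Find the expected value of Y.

Using E[X²] = Var(X) + (E[X])²:
E[N] = 0
Var(N) = 1.0^2 = 1
E[N²] = 1 + 0² = 1 + 0 = 1

1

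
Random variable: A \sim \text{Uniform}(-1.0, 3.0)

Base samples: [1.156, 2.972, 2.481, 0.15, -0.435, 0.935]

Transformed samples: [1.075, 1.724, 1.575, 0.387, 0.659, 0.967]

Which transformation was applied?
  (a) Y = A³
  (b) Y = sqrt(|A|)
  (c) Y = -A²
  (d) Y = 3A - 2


Checking option (b) Y = sqrt(|A|):
  A = 1.156 -> Y = 1.075 ✓
  A = 2.972 -> Y = 1.724 ✓
  A = 2.481 -> Y = 1.575 ✓
All samples match this transformation.

(b) sqrt(|A|)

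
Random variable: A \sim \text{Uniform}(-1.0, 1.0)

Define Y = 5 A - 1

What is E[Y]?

For Y = 5A - 1:
E[Y] = 5 * E[A] - 1
E[A] = (-1 + 1)/2 = 0
E[Y] = 5 * 0 - 1 = -1

-1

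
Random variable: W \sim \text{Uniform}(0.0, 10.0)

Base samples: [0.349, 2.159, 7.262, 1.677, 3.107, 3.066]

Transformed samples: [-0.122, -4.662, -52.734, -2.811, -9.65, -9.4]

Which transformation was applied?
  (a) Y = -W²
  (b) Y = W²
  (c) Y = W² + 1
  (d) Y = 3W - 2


Checking option (a) Y = -W²:
  W = 0.349 -> Y = -0.122 ✓
  W = 2.159 -> Y = -4.662 ✓
  W = 7.262 -> Y = -52.734 ✓
All samples match this transformation.

(a) -W²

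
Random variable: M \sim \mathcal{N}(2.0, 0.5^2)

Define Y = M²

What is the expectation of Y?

Using E[X²] = Var(X) + (E[X])²:
E[M] = 2
Var(M) = 0.5^2 = 0.25
E[M²] = 0.25 + 2² = 0.25 + 4 = 4.25

4.25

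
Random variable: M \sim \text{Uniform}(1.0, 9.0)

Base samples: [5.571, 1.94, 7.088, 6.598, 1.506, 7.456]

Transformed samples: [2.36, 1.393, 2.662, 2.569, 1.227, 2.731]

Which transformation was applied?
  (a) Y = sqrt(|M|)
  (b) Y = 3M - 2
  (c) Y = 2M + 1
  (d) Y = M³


Checking option (a) Y = sqrt(|M|):
  M = 5.571 -> Y = 2.36 ✓
  M = 1.94 -> Y = 1.393 ✓
  M = 7.088 -> Y = 2.662 ✓
All samples match this transformation.

(a) sqrt(|M|)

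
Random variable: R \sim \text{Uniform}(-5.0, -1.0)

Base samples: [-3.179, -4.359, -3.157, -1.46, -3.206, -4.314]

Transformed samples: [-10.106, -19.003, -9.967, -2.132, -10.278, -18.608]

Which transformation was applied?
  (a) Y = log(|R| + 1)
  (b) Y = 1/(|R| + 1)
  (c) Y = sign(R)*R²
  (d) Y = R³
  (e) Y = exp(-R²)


Checking option (c) Y = sign(R)*R²:
  R = -3.179 -> Y = -10.106 ✓
  R = -4.359 -> Y = -19.003 ✓
  R = -3.157 -> Y = -9.967 ✓
All samples match this transformation.

(c) sign(R)*R²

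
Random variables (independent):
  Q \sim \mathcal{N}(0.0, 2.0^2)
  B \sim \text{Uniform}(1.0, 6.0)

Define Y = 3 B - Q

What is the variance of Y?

For independent RVs: Var(aX + bY) = a²Var(X) + b²Var(Y)
Var(Q) = 4
Var(B) = 2.0833333
Var(Y) = (-1)²*4 + 3²*2.0833333
= 1*4 + 9*2.0833333 = 22.75

22.75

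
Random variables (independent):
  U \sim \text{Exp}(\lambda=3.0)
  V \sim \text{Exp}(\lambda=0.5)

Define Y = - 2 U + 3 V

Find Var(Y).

For independent RVs: Var(aX + bY) = a²Var(X) + b²Var(Y)
Var(U) = 0.11111111
Var(V) = 4
Var(Y) = (-2)²*0.11111111 + 3²*4
= 4*0.11111111 + 9*4 = 36.444444

36.444444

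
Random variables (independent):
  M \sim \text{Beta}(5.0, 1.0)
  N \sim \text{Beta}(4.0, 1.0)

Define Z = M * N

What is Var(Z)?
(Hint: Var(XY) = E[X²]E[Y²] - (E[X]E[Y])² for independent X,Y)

Var(XY) = E[X²]E[Y²] - (E[X]E[Y])²
E[M] = 0.83333333, Var(M) = 0.01984127
E[N] = 0.8, Var(N) = 0.026666667
E[M²] = 0.01984127 + 0.83333333² = 0.71428571
E[N²] = 0.026666667 + 0.8² = 0.66666667
Var(Z) = 0.71428571*0.66666667 - (0.83333333*0.8)²
= 0.47619048 - 0.44444444 = 0.031746032

0.031746032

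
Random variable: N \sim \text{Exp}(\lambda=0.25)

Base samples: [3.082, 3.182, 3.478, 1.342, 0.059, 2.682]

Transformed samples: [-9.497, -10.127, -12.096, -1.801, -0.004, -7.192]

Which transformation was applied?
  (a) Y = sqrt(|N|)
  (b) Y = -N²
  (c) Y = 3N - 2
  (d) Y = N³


Checking option (b) Y = -N²:
  N = 3.082 -> Y = -9.497 ✓
  N = 3.182 -> Y = -10.127 ✓
  N = 3.478 -> Y = -12.096 ✓
All samples match this transformation.

(b) -N²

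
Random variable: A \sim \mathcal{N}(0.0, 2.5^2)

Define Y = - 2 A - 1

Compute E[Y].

For Y = -2A - 1:
E[Y] = -2 * E[A] - 1
E[A] = 0.0 = 0
E[Y] = -2 * 0 - 1 = -1

-1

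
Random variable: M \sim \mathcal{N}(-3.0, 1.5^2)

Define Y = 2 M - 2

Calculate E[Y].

For Y = 2M - 2:
E[Y] = 2 * E[M] - 2
E[M] = -3.0 = -3
E[Y] = 2 * (-3) - 2 = -8

-8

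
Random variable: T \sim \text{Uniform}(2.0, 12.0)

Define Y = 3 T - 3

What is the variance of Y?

For Y = aT + b: Var(Y) = a² * Var(T)
Var(T) = (12 - 2)^2/12 = 8.3333333
Var(Y) = 3² * 8.3333333 = 9 * 8.3333333 = 75

75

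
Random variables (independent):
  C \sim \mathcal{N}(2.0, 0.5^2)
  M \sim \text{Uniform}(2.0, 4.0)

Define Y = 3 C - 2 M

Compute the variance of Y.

For independent RVs: Var(aX + bY) = a²Var(X) + b²Var(Y)
Var(C) = 0.25
Var(M) = 0.33333333
Var(Y) = 3²*0.25 + (-2)²*0.33333333
= 9*0.25 + 4*0.33333333 = 3.5833333

3.5833333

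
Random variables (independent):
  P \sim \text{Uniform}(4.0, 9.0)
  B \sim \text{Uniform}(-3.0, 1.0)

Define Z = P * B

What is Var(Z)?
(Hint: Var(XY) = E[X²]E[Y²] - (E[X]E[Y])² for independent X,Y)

Var(XY) = E[X²]E[Y²] - (E[X]E[Y])²
E[P] = 6.5, Var(P) = 2.0833333
E[B] = -1, Var(B) = 1.3333333
E[P²] = 2.0833333 + 6.5² = 44.333333
E[B²] = 1.3333333 + (-1)² = 2.3333333
Var(Z) = 44.333333*2.3333333 - (6.5*(-1))²
= 103.44444 - 42.25 = 61.194444

61.194444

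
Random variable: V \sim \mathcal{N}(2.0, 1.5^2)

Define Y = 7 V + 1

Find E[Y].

For Y = 7V + 1:
E[Y] = 7 * E[V] + 1
E[V] = 2.0 = 2
E[Y] = 7 * 2 + 1 = 15

15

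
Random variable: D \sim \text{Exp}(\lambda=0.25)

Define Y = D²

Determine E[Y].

E[D²] = Var(D) + (E[D])² = 16 + 16 = 32

32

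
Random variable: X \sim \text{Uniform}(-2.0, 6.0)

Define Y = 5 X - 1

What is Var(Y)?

For Y = aX + b: Var(Y) = a² * Var(X)
Var(X) = (6 + 2)^2/12 = 5.3333333
Var(Y) = 5² * 5.3333333 = 25 * 5.3333333 = 133.33333

133.33333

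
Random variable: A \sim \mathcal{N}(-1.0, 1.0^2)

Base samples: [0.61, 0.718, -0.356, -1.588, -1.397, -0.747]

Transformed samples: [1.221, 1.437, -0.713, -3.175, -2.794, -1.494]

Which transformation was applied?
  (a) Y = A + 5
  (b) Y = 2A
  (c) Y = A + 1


Checking option (b) Y = 2A:
  A = 0.61 -> Y = 1.221 ✓
  A = 0.718 -> Y = 1.437 ✓
  A = -0.356 -> Y = -0.713 ✓
All samples match this transformation.

(b) 2A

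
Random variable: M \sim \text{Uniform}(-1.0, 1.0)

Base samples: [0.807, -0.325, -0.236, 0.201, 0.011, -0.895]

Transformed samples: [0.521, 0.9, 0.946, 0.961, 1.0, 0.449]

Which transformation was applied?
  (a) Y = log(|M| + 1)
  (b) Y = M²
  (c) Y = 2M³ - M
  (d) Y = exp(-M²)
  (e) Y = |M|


Checking option (d) Y = exp(-M²):
  M = 0.807 -> Y = 0.521 ✓
  M = -0.325 -> Y = 0.9 ✓
  M = -0.236 -> Y = 0.946 ✓
All samples match this transformation.

(d) exp(-M²)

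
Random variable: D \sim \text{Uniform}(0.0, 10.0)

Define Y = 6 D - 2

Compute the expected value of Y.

For Y = 6D - 2:
E[Y] = 6 * E[D] - 2
E[D] = (0 + 10)/2 = 5
E[Y] = 6 * 5 - 2 = 28

28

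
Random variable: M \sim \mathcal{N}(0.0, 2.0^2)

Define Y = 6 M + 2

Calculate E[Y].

For Y = 6M + 2:
E[Y] = 6 * E[M] + 2
E[M] = 0.0 = 0
E[Y] = 6 * 0 + 2 = 2

2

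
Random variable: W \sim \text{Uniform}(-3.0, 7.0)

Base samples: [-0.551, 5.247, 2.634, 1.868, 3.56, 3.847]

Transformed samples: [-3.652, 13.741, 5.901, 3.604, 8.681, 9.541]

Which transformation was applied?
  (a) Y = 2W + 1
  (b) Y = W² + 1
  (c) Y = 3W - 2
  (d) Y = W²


Checking option (c) Y = 3W - 2:
  W = -0.551 -> Y = -3.652 ✓
  W = 5.247 -> Y = 13.741 ✓
  W = 2.634 -> Y = 5.901 ✓
All samples match this transformation.

(c) 3W - 2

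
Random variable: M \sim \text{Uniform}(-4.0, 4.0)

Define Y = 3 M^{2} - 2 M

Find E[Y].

E[Y] = 3*E[M²] - 2*E[M]
E[M] = 0
E[M²] = Var(M) + (E[M])² = 5.3333333 + 0 = 5.3333333
E[Y] = 3*5.3333333 - 2*0 = 16

16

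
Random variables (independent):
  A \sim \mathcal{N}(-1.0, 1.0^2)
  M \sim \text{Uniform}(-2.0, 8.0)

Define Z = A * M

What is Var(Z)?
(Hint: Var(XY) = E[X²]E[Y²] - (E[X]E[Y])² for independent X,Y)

Var(XY) = E[X²]E[Y²] - (E[X]E[Y])²
E[A] = -1, Var(A) = 1
E[M] = 3, Var(M) = 8.3333333
E[A²] = 1 + (-1)² = 2
E[M²] = 8.3333333 + 3² = 17.333333
Var(Z) = 2*17.333333 - (-1*3)²
= 34.666667 - 9 = 25.666667

25.666667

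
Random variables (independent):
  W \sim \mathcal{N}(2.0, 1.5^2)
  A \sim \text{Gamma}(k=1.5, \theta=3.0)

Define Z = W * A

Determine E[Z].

For independent RVs: E[XY] = E[X]*E[Y]
E[W] = 2
E[A] = 4.5
E[Z] = 2 * 4.5 = 9

9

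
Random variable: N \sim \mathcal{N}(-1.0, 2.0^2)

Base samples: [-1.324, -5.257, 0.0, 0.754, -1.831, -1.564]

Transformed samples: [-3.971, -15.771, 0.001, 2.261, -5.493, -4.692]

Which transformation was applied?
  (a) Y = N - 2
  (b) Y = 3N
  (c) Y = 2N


Checking option (b) Y = 3N:
  N = -1.324 -> Y = -3.971 ✓
  N = -5.257 -> Y = -15.771 ✓
  N = 0.0 -> Y = 0.001 ✓
All samples match this transformation.

(b) 3N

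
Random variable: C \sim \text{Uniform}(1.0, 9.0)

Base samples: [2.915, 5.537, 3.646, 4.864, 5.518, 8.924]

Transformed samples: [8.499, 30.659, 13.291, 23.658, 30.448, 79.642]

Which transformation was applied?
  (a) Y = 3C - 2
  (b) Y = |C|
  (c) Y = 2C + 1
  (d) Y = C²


Checking option (d) Y = C²:
  C = 2.915 -> Y = 8.499 ✓
  C = 5.537 -> Y = 30.659 ✓
  C = 3.646 -> Y = 13.291 ✓
All samples match this transformation.

(d) C²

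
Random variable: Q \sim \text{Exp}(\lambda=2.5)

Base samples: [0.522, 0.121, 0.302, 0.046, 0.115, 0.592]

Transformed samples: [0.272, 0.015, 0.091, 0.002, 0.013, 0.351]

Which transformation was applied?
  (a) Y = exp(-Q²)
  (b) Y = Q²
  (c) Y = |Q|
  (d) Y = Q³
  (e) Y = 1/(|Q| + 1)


Checking option (b) Y = Q²:
  Q = 0.522 -> Y = 0.272 ✓
  Q = 0.121 -> Y = 0.015 ✓
  Q = 0.302 -> Y = 0.091 ✓
All samples match this transformation.

(b) Q²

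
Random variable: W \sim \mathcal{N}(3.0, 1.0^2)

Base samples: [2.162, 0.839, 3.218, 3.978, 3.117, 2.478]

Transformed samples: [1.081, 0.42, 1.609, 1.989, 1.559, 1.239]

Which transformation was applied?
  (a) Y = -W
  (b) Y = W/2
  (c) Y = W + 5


Checking option (b) Y = W/2:
  W = 2.162 -> Y = 1.081 ✓
  W = 0.839 -> Y = 0.42 ✓
  W = 3.218 -> Y = 1.609 ✓
All samples match this transformation.

(b) W/2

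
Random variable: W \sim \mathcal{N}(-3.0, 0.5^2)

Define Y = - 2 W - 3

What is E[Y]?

For Y = -2W - 3:
E[Y] = -2 * E[W] - 3
E[W] = -3.0 = -3
E[Y] = -2 * (-3) - 3 = 3

3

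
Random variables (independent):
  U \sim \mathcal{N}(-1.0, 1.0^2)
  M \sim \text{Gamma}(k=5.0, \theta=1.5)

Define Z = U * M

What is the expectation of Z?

For independent RVs: E[XY] = E[X]*E[Y]
E[U] = -1
E[M] = 7.5
E[Z] = -1 * 7.5 = -7.5

-7.5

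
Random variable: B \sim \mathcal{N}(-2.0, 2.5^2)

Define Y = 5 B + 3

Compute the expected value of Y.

For Y = 5B + 3:
E[Y] = 5 * E[B] + 3
E[B] = -2.0 = -2
E[Y] = 5 * (-2) + 3 = -7

-7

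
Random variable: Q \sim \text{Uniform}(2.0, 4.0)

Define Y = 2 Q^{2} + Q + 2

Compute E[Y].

E[Y] = 2*E[Q²] + 1*E[Q] + 2
E[Q] = 3
E[Q²] = Var(Q) + (E[Q])² = 0.33333333 + 9 = 9.3333333
E[Y] = 2*9.3333333 + 1*3 + 2 = 23.666667

23.666667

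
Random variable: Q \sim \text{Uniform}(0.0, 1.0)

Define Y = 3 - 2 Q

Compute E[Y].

For Y = -2Q + 3:
E[Y] = -2 * E[Q] + 3
E[Q] = (0 + 1)/2 = 0.5
E[Y] = -2 * 0.5 + 3 = 2

2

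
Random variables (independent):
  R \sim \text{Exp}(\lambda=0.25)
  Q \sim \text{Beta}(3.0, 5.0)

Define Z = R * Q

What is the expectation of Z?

For independent RVs: E[XY] = E[X]*E[Y]
E[R] = 4
E[Q] = 0.375
E[Z] = 4 * 0.375 = 1.5

1.5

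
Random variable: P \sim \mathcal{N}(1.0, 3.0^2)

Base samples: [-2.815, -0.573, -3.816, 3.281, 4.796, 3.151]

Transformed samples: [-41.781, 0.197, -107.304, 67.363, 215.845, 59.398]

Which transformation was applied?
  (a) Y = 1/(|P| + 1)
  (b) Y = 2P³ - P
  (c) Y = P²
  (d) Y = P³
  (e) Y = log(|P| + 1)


Checking option (b) Y = 2P³ - P:
  P = -2.815 -> Y = -41.781 ✓
  P = -0.573 -> Y = 0.197 ✓
  P = -3.816 -> Y = -107.304 ✓
All samples match this transformation.

(b) 2P³ - P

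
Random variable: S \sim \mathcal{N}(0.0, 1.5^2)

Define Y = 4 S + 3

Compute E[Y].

For Y = 4S + 3:
E[Y] = 4 * E[S] + 3
E[S] = 0.0 = 0
E[Y] = 4 * 0 + 3 = 3

3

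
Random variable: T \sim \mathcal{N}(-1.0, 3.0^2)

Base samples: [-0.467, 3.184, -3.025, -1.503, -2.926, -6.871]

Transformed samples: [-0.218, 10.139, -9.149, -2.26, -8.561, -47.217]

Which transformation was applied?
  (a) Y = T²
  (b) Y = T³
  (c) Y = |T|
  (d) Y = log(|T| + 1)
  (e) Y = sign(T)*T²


Checking option (e) Y = sign(T)*T²:
  T = -0.467 -> Y = -0.218 ✓
  T = 3.184 -> Y = 10.139 ✓
  T = -3.025 -> Y = -9.149 ✓
All samples match this transformation.

(e) sign(T)*T²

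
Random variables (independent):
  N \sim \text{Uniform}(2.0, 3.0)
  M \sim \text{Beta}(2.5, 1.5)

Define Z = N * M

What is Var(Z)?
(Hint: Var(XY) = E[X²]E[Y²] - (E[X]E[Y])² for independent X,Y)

Var(XY) = E[X²]E[Y²] - (E[X]E[Y])²
E[N] = 2.5, Var(N) = 0.083333333
E[M] = 0.625, Var(M) = 0.046875
E[N²] = 0.083333333 + 2.5² = 6.3333333
E[M²] = 0.046875 + 0.625² = 0.4375
Var(Z) = 6.3333333*0.4375 - (2.5*0.625)²
= 2.7708333 - 2.4414062 = 0.32942708

0.32942708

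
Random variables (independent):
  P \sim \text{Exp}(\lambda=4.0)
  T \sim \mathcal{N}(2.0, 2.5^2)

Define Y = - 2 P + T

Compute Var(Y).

For independent RVs: Var(aX + bY) = a²Var(X) + b²Var(Y)
Var(P) = 0.0625
Var(T) = 6.25
Var(Y) = (-2)²*0.0625 + 1²*6.25
= 4*0.0625 + 1*6.25 = 6.5

6.5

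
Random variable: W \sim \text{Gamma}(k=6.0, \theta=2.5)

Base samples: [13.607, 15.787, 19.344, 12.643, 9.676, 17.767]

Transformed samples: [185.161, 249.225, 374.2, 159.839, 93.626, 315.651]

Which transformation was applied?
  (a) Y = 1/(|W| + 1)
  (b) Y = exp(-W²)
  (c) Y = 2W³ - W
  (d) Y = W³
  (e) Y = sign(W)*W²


Checking option (e) Y = sign(W)*W²:
  W = 13.607 -> Y = 185.161 ✓
  W = 15.787 -> Y = 249.225 ✓
  W = 19.344 -> Y = 374.2 ✓
All samples match this transformation.

(e) sign(W)*W²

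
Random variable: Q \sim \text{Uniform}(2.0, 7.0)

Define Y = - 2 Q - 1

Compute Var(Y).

For Y = aQ + b: Var(Y) = a² * Var(Q)
Var(Q) = (7 - 2)^2/12 = 2.0833333
Var(Y) = (-2)² * 2.0833333 = 4 * 2.0833333 = 8.3333333

8.3333333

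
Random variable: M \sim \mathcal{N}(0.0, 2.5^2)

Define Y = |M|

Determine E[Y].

For X ~ N(0, 2.5²), E[|X|] = sigma * sqrt(2/pi)
= 2.5 * sqrt(2/pi) = 1.9947114

1.9947114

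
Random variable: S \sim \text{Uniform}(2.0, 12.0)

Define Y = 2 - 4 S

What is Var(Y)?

For Y = aS + b: Var(Y) = a² * Var(S)
Var(S) = (12 - 2)^2/12 = 8.3333333
Var(Y) = (-4)² * 8.3333333 = 16 * 8.3333333 = 133.33333

133.33333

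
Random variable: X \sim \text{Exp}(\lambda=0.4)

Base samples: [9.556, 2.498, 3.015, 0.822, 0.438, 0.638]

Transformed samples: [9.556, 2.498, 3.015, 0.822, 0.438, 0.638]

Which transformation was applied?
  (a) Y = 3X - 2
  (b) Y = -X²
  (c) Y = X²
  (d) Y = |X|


Checking option (d) Y = |X|:
  X = 9.556 -> Y = 9.556 ✓
  X = 2.498 -> Y = 2.498 ✓
  X = 3.015 -> Y = 3.015 ✓
All samples match this transformation.

(d) |X|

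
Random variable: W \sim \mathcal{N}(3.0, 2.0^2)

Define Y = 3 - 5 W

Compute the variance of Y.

For Y = aW + b: Var(Y) = a² * Var(W)
Var(W) = 2.0^2 = 4
Var(Y) = (-5)² * 4 = 25 * 4 = 100

100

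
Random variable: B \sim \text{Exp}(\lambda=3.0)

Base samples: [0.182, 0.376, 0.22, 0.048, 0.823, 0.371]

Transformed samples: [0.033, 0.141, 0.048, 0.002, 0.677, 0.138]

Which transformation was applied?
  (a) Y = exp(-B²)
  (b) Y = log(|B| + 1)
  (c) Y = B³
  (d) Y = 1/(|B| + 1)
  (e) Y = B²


Checking option (e) Y = B²:
  B = 0.182 -> Y = 0.033 ✓
  B = 0.376 -> Y = 0.141 ✓
  B = 0.22 -> Y = 0.048 ✓
All samples match this transformation.

(e) B²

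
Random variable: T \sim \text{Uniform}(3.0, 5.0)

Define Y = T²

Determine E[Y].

Using E[X²] = Var(X) + (E[X])²:
E[T] = 4
Var(T) = (5 - 3)^2/12 = 0.33333333
E[T²] = 0.33333333 + 4² = 0.33333333 + 16 = 16.333333

16.333333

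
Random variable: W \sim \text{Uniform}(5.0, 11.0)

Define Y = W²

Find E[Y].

E[W²] = Var(W) + (E[W])² = 3 + 64 = 67

67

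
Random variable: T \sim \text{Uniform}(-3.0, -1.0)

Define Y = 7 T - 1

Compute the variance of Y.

For Y = aT + b: Var(Y) = a² * Var(T)
Var(T) = (-1 + 3)^2/12 = 0.33333333
Var(Y) = 7² * 0.33333333 = 49 * 0.33333333 = 16.333333

16.333333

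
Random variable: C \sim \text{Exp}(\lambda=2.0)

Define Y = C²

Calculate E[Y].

E[C²] = Var(C) + (E[C])² = 0.25 + 0.25 = 0.5

0.5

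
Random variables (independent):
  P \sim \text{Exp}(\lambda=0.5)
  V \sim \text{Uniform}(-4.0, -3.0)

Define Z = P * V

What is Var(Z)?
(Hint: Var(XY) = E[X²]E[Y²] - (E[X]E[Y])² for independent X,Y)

Var(XY) = E[X²]E[Y²] - (E[X]E[Y])²
E[P] = 2, Var(P) = 4
E[V] = -3.5, Var(V) = 0.083333333
E[P²] = 4 + 2² = 8
E[V²] = 0.083333333 + (-3.5)² = 12.333333
Var(Z) = 8*12.333333 - (2*(-3.5))²
= 98.666667 - 49 = 49.666667

49.666667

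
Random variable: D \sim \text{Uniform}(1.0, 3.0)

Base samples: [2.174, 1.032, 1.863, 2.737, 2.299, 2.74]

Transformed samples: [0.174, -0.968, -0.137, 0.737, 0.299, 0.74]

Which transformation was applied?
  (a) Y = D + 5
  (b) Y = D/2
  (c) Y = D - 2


Checking option (c) Y = D - 2:
  D = 2.174 -> Y = 0.174 ✓
  D = 1.032 -> Y = -0.968 ✓
  D = 1.863 -> Y = -0.137 ✓
All samples match this transformation.

(c) D - 2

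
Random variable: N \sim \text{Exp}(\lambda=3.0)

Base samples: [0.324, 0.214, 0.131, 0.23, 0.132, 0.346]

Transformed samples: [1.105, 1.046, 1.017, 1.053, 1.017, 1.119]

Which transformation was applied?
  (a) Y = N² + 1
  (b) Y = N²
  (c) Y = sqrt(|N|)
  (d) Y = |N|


Checking option (a) Y = N² + 1:
  N = 0.324 -> Y = 1.105 ✓
  N = 0.214 -> Y = 1.046 ✓
  N = 0.131 -> Y = 1.017 ✓
All samples match this transformation.

(a) N² + 1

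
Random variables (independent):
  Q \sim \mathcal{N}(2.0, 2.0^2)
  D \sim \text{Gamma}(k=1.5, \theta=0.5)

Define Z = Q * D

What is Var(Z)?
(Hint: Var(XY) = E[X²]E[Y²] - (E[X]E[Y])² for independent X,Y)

Var(XY) = E[X²]E[Y²] - (E[X]E[Y])²
E[Q] = 2, Var(Q) = 4
E[D] = 0.75, Var(D) = 0.375
E[Q²] = 4 + 2² = 8
E[D²] = 0.375 + 0.75² = 0.9375
Var(Z) = 8*0.9375 - (2*0.75)²
= 7.5 - 2.25 = 5.25

5.25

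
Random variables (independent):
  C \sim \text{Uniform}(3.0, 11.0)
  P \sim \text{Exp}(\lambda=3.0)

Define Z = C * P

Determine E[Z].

For independent RVs: E[XY] = E[X]*E[Y]
E[C] = 7
E[P] = 0.33333333
E[Z] = 7 * 0.33333333 = 2.3333333

2.3333333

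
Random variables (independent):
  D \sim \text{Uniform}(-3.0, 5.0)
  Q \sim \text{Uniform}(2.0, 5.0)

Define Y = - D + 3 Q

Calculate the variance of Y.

For independent RVs: Var(aX + bY) = a²Var(X) + b²Var(Y)
Var(D) = 5.3333333
Var(Q) = 0.75
Var(Y) = (-1)²*5.3333333 + 3²*0.75
= 1*5.3333333 + 9*0.75 = 12.083333

12.083333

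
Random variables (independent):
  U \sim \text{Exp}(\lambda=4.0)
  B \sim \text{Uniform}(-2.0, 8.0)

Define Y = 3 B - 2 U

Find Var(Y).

For independent RVs: Var(aX + bY) = a²Var(X) + b²Var(Y)
Var(U) = 0.0625
Var(B) = 8.3333333
Var(Y) = (-2)²*0.0625 + 3²*8.3333333
= 4*0.0625 + 9*8.3333333 = 75.25

75.25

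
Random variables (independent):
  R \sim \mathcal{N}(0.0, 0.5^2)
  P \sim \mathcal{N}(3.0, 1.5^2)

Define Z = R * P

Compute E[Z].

For independent RVs: E[XY] = E[X]*E[Y]
E[R] = 0
E[P] = 3
E[Z] = 0 * 3 = 0

0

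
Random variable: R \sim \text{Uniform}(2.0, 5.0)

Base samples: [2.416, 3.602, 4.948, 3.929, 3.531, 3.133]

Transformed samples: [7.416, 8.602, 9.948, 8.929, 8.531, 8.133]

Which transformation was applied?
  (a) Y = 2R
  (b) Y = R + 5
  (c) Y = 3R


Checking option (b) Y = R + 5:
  R = 2.416 -> Y = 7.416 ✓
  R = 3.602 -> Y = 8.602 ✓
  R = 4.948 -> Y = 9.948 ✓
All samples match this transformation.

(b) R + 5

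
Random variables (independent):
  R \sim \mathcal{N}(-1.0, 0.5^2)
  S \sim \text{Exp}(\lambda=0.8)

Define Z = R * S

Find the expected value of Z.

For independent RVs: E[XY] = E[X]*E[Y]
E[R] = -1
E[S] = 1.25
E[Z] = -1 * 1.25 = -1.25

-1.25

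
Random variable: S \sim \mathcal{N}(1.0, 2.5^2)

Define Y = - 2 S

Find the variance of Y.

For Y = aS + b: Var(Y) = a² * Var(S)
Var(S) = 2.5^2 = 6.25
Var(Y) = (-2)² * 6.25 = 4 * 6.25 = 25

25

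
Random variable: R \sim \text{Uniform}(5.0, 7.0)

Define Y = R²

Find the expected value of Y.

E[R²] = Var(R) + (E[R])² = 0.33333333 + 36 = 36.333333

36.333333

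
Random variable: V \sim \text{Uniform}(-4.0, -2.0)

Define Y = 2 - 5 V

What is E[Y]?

For Y = -5V + 2:
E[Y] = -5 * E[V] + 2
E[V] = (-4 - 2)/2 = -3
E[Y] = -5 * (-3) + 2 = 17

17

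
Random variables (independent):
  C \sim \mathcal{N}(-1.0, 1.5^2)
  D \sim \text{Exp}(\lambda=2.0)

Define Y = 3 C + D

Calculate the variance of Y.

For independent RVs: Var(aX + bY) = a²Var(X) + b²Var(Y)
Var(C) = 2.25
Var(D) = 0.25
Var(Y) = 3²*2.25 + 1²*0.25
= 9*2.25 + 1*0.25 = 20.5

20.5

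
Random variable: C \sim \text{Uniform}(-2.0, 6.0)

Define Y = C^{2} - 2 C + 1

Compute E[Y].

E[Y] = 1*E[C²] - 2*E[C] + 1
E[C] = 2
E[C²] = Var(C) + (E[C])² = 5.3333333 + 4 = 9.3333333
E[Y] = 1*9.3333333 - 2*2 + 1 = 6.3333333

6.3333333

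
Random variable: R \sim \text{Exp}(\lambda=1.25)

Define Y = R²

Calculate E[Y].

Using E[X²] = Var(X) + (E[X])²:
E[R] = 0.8
Var(R) = 1/1.25^2 = 0.64
E[R²] = 0.64 + 0.8² = 0.64 + 0.64 = 1.28

1.28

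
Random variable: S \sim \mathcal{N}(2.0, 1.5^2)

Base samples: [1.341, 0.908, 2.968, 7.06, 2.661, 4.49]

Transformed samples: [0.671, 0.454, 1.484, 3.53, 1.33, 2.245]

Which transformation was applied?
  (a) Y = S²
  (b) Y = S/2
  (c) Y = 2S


Checking option (b) Y = S/2:
  S = 1.341 -> Y = 0.671 ✓
  S = 0.908 -> Y = 0.454 ✓
  S = 2.968 -> Y = 1.484 ✓
All samples match this transformation.

(b) S/2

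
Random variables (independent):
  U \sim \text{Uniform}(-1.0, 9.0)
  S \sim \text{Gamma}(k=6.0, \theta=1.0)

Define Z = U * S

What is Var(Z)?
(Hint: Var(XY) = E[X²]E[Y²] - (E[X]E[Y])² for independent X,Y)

Var(XY) = E[X²]E[Y²] - (E[X]E[Y])²
E[U] = 4, Var(U) = 8.3333333
E[S] = 6, Var(S) = 6
E[U²] = 8.3333333 + 4² = 24.333333
E[S²] = 6 + 6² = 42
Var(Z) = 24.333333*42 - (4*6)²
= 1022 - 576 = 446

446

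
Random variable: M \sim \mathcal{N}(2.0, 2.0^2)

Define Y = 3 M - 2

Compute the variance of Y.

For Y = aM + b: Var(Y) = a² * Var(M)
Var(M) = 2.0^2 = 4
Var(Y) = 3² * 4 = 9 * 4 = 36

36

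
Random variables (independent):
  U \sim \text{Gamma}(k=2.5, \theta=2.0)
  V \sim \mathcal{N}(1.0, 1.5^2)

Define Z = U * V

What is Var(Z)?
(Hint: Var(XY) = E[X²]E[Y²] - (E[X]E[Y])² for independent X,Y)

Var(XY) = E[X²]E[Y²] - (E[X]E[Y])²
E[U] = 5, Var(U) = 10
E[V] = 1, Var(V) = 2.25
E[U²] = 10 + 5² = 35
E[V²] = 2.25 + 1² = 3.25
Var(Z) = 35*3.25 - (5*1)²
= 113.75 - 25 = 88.75

88.75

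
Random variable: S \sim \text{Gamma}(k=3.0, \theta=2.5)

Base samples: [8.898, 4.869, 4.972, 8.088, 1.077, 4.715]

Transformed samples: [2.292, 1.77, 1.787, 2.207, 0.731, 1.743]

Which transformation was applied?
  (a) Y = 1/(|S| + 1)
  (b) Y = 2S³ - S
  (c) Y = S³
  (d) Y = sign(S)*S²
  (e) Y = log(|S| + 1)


Checking option (e) Y = log(|S| + 1):
  S = 8.898 -> Y = 2.292 ✓
  S = 4.869 -> Y = 1.77 ✓
  S = 4.972 -> Y = 1.787 ✓
All samples match this transformation.

(e) log(|S| + 1)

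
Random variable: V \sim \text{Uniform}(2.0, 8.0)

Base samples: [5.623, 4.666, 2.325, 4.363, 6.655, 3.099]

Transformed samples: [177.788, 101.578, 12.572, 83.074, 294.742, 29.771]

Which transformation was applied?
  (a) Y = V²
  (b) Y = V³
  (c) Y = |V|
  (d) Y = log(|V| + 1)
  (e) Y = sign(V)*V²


Checking option (b) Y = V³:
  V = 5.623 -> Y = 177.788 ✓
  V = 4.666 -> Y = 101.578 ✓
  V = 2.325 -> Y = 12.572 ✓
All samples match this transformation.

(b) V³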